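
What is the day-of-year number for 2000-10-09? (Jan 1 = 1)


Date: October 9, 2000
Days in months 1 through 9: 274
Plus 9 days in October

Day of year: 283


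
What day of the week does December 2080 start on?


Target: December 1, 2080
Anchor: Jan 1, 2080. With p = 2080 - 1 = 2079: (p + p//4 - p//100 + p//400) mod 7 = (2079 + 519 - 20 + 5) mod 7 = 2583 mod 7 = 0 -> Monday (Mon=0 ... Sun=6)
Days before December (Jan-Nov): 335 days
Weekday index = (0 + 335) mod 7 = 6

Sunday


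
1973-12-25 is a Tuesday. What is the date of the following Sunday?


Current: Tuesday
Target: Sunday
Days ahead: 5

Next Sunday: 1973-12-30


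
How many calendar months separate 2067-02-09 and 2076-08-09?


From February 2067 to August 2076
9 years * 12 = 108 months, plus 6 months = 114

114 months


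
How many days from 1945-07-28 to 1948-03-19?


From 1945-07-28 to 1948-03-19
1945-07-28: days before July = 31 + 28 + 31 + 30 + 31 + 30 = 181 (1945 is not a leap year); day of year = 181 + 28 = 209
1948-03-19: days before March = 31 + 29 = 60 (1948 is a leap year); day of year = 60 + 19 = 79
Rest of 1945: 365 - 209 = 156
Full years 1946 (365), 1947 (365): 730
Total = 156 + 730 + 79 = 965

965 days


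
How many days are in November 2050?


November 2050

30 days


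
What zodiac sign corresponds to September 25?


Date: September 25
Conventional tropical zodiac dates: Libra from September 23 onward; Scorpio starts October 23
September 25 falls within the Libra range

Libra


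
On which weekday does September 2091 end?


September 2091 has 30 days
Anchor: Jan 1, 2091. With p = 2091 - 1 = 2090: (p + p//4 - p//100 + p//400) mod 7 = (2090 + 522 - 20 + 5) mod 7 = 2597 mod 7 = 0 -> Monday (Mon=0 ... Sun=6)
Days before September (Jan-Aug): 243; September 1 index = (0 + 243) mod 7 = 5 -> Saturday
Last day offset: 30 - 1 = 29 days
Weekday index = (5 + 29) mod 7 = 6

Sunday, September 30


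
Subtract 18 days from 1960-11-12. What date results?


Start: 1960-11-12, subtract 18 days
Back 12 days from November 12 reaches October 31, 1960 -> 6 left
October 1960: 31 - 6 = 25 -> lands on October 25

Result: 1960-10-25


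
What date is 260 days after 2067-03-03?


Start: 2067-03-03, add 260 days
March 2067 has 31 days: 31 - 3 = 28 days to March 31 -> 232 left
April 2067 has 30 days -> 202 left
May 2067 has 31 days -> 171 left
June 2067 has 30 days -> 141 left
July 2067 has 31 days -> 110 left
August 2067 has 31 days -> 79 left
September 2067 has 30 days -> 49 left
October 2067 has 31 days -> 18 left
November 2067: 18 <= 30 -> lands on November 18

Result: 2067-11-18


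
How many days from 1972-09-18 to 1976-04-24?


From 1972-09-18 to 1976-04-24
1972-09-18: days before September = 31 + 29 + 31 + 30 + 31 + 30 + 31 + 31 = 244 (1972 is a leap year); day of year = 244 + 18 = 262
1976-04-24: days before April = 31 + 29 + 31 = 91 (1976 is a leap year); day of year = 91 + 24 = 115
Rest of 1972: 366 - 262 = 104
Full years 1973 (365), 1974 (365), 1975 (365): 1095
Total = 104 + 1095 + 115 = 1314

1314 days


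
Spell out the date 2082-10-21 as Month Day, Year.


ISO 2082-10-21 parses as year=2082, month=10, day=21
Month 10 -> October

October 21, 2082


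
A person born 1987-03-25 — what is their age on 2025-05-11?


Birth: 1987-03-25
Reference: 2025-05-11
Year difference: 2025 - 1987 = 38

38 years old


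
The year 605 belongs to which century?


Century = (year - 1) // 100 + 1
= (605 - 1) // 100 + 1
= 604 // 100 + 1
= 6 + 1

7th century


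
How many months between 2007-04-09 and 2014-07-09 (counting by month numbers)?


From April 2007 to July 2014
7 years * 12 = 84 months, plus 3 months = 87

87 months


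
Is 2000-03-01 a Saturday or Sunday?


Anchor: Jan 1, 2000. With p = 2000 - 1 = 1999: (p + p//4 - p//100 + p//400) mod 7 = (1999 + 499 - 19 + 4) mod 7 = 2483 mod 7 = 5 -> Saturday (Mon=0 ... Sun=6)
Day of year: 61; offset = 60
Weekday index = (5 + 60) mod 7 = 2 -> Wednesday
Weekend days: Saturday, Sunday

No


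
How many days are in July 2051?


July 2051

31 days


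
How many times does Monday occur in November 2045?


November 2045 has 30 days
Anchor: Jan 1, 2045. With p = 2045 - 1 = 2044: (p + p//4 - p//100 + p//400) mod 7 = (2044 + 511 - 20 + 5) mod 7 = 2540 mod 7 = 6 -> Sunday (Mon=0 ... Sun=6)
Days before November (Jan-Oct): 304; November 1 index = (6 + 304) mod 7 = 2 -> Wednesday
First Monday is November 6
Mondays: 6, 13, 20, 27

4 Mondays


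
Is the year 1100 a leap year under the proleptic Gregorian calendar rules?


Gregorian leap year rule: divisible by 4, but not by 100, unless also by 400.
1100 is divisible by 100 but not 400 -> not a leap year

No


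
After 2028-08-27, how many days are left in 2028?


Day of year: 240 of 366
Remaining = 366 - 240

126 days


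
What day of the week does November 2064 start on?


Target: November 1, 2064
Anchor: Jan 1, 2064. With p = 2064 - 1 = 2063: (p + p//4 - p//100 + p//400) mod 7 = (2063 + 515 - 20 + 5) mod 7 = 2563 mod 7 = 1 -> Tuesday (Mon=0 ... Sun=6)
Days before November (Jan-Oct): 305 days
Weekday index = (1 + 305) mod 7 = 5

Saturday


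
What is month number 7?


Month 7 of 12

July


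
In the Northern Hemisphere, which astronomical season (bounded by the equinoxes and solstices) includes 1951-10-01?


Date: October 1
Astronomical Autumn (approx.; exact equinox/solstice day varies by year): September 22 to December 20
October 1 falls within the Autumn window

Autumn


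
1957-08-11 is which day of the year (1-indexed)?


Date: August 11, 1957
Days in months 1 through 7: 212
Plus 11 days in August

Day of year: 223


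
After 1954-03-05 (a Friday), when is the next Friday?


Current: Friday
Target: Friday
Days ahead: 7

Next Friday: 1954-03-12


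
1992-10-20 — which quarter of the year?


Month: October (month 10)
Q1: Jan-Mar, Q2: Apr-Jun, Q3: Jul-Sep, Q4: Oct-Dec

Q4


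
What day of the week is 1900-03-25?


Date: March 25, 1900
Anchor: Jan 1, 1900. With p = 1900 - 1 = 1899: (p + p//4 - p//100 + p//400) mod 7 = (1899 + 474 - 18 + 4) mod 7 = 2359 mod 7 = 0 -> Monday (Mon=0 ... Sun=6)
Days before March (Jan-Feb): 59; offset = 59 + 25 - 1 = 83
Weekday index = (0 + 83) mod 7 = 6

Day of the week: Sunday


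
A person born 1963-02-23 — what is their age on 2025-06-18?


Birth: 1963-02-23
Reference: 2025-06-18
Year difference: 2025 - 1963 = 62

62 years old


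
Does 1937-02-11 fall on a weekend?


Anchor: Jan 1, 1937. With p = 1937 - 1 = 1936: (p + p//4 - p//100 + p//400) mod 7 = (1936 + 484 - 19 + 4) mod 7 = 2405 mod 7 = 4 -> Friday (Mon=0 ... Sun=6)
Day of year: 42; offset = 41
Weekday index = (4 + 41) mod 7 = 3 -> Thursday
Weekend days: Saturday, Sunday

No


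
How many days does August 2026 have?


August 2026

31 days


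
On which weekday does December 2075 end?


December 2075 has 31 days
Anchor: Jan 1, 2075. With p = 2075 - 1 = 2074: (p + p//4 - p//100 + p//400) mod 7 = (2074 + 518 - 20 + 5) mod 7 = 2577 mod 7 = 1 -> Tuesday (Mon=0 ... Sun=6)
Days before December (Jan-Nov): 334; December 1 index = (1 + 334) mod 7 = 6 -> Sunday
Last day offset: 31 - 1 = 30 days
Weekday index = (6 + 30) mod 7 = 1

Tuesday, December 31


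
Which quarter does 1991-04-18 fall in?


Month: April (month 4)
Q1: Jan-Mar, Q2: Apr-Jun, Q3: Jul-Sep, Q4: Oct-Dec

Q2


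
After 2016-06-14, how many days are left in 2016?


Day of year: 166 of 366
Remaining = 366 - 166

200 days


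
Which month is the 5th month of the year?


Month 5 of 12

May


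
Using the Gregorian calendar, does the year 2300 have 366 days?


Gregorian leap year rule: divisible by 4, but not by 100, unless also by 400.
2300 is divisible by 100 but not 400 -> not a leap year

No


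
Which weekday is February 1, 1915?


Target: February 1, 1915
Anchor: Jan 1, 1915. With p = 1915 - 1 = 1914: (p + p//4 - p//100 + p//400) mod 7 = (1914 + 478 - 19 + 4) mod 7 = 2377 mod 7 = 4 -> Friday (Mon=0 ... Sun=6)
Days before February (Jan): 31 days
Weekday index = (4 + 31) mod 7 = 0

Monday


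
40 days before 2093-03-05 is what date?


Start: 2093-03-05, subtract 40 days
Back 5 days from March 5 reaches February 28, 2093 -> 35 left
February 2093 has 28 days -> back to January 31, 2093 -> 7 left
January 2093: 31 - 7 = 24 -> lands on January 24

Result: 2093-01-24


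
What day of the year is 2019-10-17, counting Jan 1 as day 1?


Date: October 17, 2019
Days in months 1 through 9: 273
Plus 17 days in October

Day of year: 290


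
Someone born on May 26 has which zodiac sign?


Date: May 26
Conventional tropical zodiac dates: Gemini from May 21 onward; Cancer starts June 21
May 26 falls within the Gemini range

Gemini


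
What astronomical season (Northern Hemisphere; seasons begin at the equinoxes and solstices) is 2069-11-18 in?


Date: November 18
Astronomical Autumn (approx.; exact equinox/solstice day varies by year): September 22 to December 20
November 18 falls within the Autumn window

Autumn


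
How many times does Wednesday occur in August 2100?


August 2100 has 31 days
Anchor: Jan 1, 2100. With p = 2100 - 1 = 2099: (p + p//4 - p//100 + p//400) mod 7 = (2099 + 524 - 20 + 5) mod 7 = 2608 mod 7 = 4 -> Friday (Mon=0 ... Sun=6)
Days before August (Jan-Jul): 212; August 1 index = (4 + 212) mod 7 = 6 -> Sunday
First Wednesday is August 4
Wednesdays: 4, 11, 18, 25

4 Wednesdays


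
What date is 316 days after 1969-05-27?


Start: 1969-05-27, add 316 days
May 1969 has 31 days: 31 - 27 = 4 days to May 31 -> 312 left
June 1969 has 30 days -> 282 left
July 1969 has 31 days -> 251 left
August 1969 has 31 days -> 220 left
September 1969 has 30 days -> 190 left
October 1969 has 31 days -> 159 left
November 1969 has 30 days -> 129 left
December 1969 has 31 days -> 98 left
January 1970 has 31 days -> 67 left
February 1970 has 28 days -> 39 left
March 1970 has 31 days -> 8 left
April 1970: 8 <= 30 -> lands on April 8

Result: 1970-04-08


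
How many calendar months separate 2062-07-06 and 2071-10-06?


From July 2062 to October 2071
9 years * 12 = 108 months, plus 3 months = 111

111 months


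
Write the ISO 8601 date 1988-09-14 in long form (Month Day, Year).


ISO 1988-09-14 parses as year=1988, month=09, day=14
Month 9 -> September

September 14, 1988


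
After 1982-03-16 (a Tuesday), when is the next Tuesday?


Current: Tuesday
Target: Tuesday
Days ahead: 7

Next Tuesday: 1982-03-23


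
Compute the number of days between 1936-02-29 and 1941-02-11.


From 1936-02-29 to 1941-02-11
1936-02-29: days before February = 31; day of year = 31 + 29 = 60
1941-02-11: days before February = 31; day of year = 31 + 11 = 42
Rest of 1936: 366 - 60 = 306
Full years 1937 (365), 1938 (365), 1939 (365), 1940 (366): 1461
Total = 306 + 1461 + 42 = 1809

1809 days


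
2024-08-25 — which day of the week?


Date: August 25, 2024
Anchor: Jan 1, 2024. With p = 2024 - 1 = 2023: (p + p//4 - p//100 + p//400) mod 7 = (2023 + 505 - 20 + 5) mod 7 = 2513 mod 7 = 0 -> Monday (Mon=0 ... Sun=6)
Days before August (Jan-Jul): 213; offset = 213 + 25 - 1 = 237
Weekday index = (0 + 237) mod 7 = 6

Day of the week: Sunday


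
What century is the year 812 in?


Century = (year - 1) // 100 + 1
= (812 - 1) // 100 + 1
= 811 // 100 + 1
= 8 + 1

9th century


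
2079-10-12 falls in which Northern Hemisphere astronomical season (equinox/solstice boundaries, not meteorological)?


Date: October 12
Astronomical Autumn (approx.; exact equinox/solstice day varies by year): September 22 to December 20
October 12 falls within the Autumn window

Autumn


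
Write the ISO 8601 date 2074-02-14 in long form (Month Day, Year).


ISO 2074-02-14 parses as year=2074, month=02, day=14
Month 2 -> February

February 14, 2074


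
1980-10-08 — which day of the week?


Date: October 8, 1980
Anchor: Jan 1, 1980. With p = 1980 - 1 = 1979: (p + p//4 - p//100 + p//400) mod 7 = (1979 + 494 - 19 + 4) mod 7 = 2458 mod 7 = 1 -> Tuesday (Mon=0 ... Sun=6)
Days before October (Jan-Sep): 274; offset = 274 + 8 - 1 = 281
Weekday index = (1 + 281) mod 7 = 2

Day of the week: Wednesday


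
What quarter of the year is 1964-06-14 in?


Month: June (month 6)
Q1: Jan-Mar, Q2: Apr-Jun, Q3: Jul-Sep, Q4: Oct-Dec

Q2


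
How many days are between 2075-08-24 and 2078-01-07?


From 2075-08-24 to 2078-01-07
2075-08-24: days before August = 31 + 28 + 31 + 30 + 31 + 30 + 31 = 212 (2075 is not a leap year); day of year = 212 + 24 = 236
2078-01-07: day of year = 7
Rest of 2075: 365 - 236 = 129
Full years 2076 (366), 2077 (365): 731
Total = 129 + 731 + 7 = 867

867 days


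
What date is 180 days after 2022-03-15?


Start: 2022-03-15, add 180 days
March 2022 has 31 days: 31 - 15 = 16 days to March 31 -> 164 left
April 2022 has 30 days -> 134 left
May 2022 has 31 days -> 103 left
June 2022 has 30 days -> 73 left
July 2022 has 31 days -> 42 left
August 2022 has 31 days -> 11 left
September 2022: 11 <= 30 -> lands on September 11

Result: 2022-09-11


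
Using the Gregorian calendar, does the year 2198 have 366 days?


Gregorian leap year rule: divisible by 4, but not by 100, unless also by 400.
2198 is not divisible by 4 -> not a leap year

No


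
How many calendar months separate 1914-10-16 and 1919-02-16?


From October 1914 to February 1919
5 years * 12 = 60 months, minus 8 months = 52

52 months


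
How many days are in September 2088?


September 2088

30 days


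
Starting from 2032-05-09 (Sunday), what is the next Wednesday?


Current: Sunday
Target: Wednesday
Days ahead: 3

Next Wednesday: 2032-05-12


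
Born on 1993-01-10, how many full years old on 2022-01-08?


Birth: 1993-01-10
Reference: 2022-01-08
Year difference: 2022 - 1993 = 29
Birthday not yet reached in 2022, subtract 1

28 years old


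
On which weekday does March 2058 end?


March 2058 has 31 days
Anchor: Jan 1, 2058. With p = 2058 - 1 = 2057: (p + p//4 - p//100 + p//400) mod 7 = (2057 + 514 - 20 + 5) mod 7 = 2556 mod 7 = 1 -> Tuesday (Mon=0 ... Sun=6)
Days before March (Jan-Feb): 59; March 1 index = (1 + 59) mod 7 = 4 -> Friday
Last day offset: 31 - 1 = 30 days
Weekday index = (4 + 30) mod 7 = 6

Sunday, March 31


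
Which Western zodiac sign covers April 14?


Date: April 14
Conventional tropical zodiac dates: Aries from March 21 onward; Taurus starts April 20
April 14 falls within the Aries range

Aries


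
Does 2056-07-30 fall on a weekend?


Anchor: Jan 1, 2056. With p = 2056 - 1 = 2055: (p + p//4 - p//100 + p//400) mod 7 = (2055 + 513 - 20 + 5) mod 7 = 2553 mod 7 = 5 -> Saturday (Mon=0 ... Sun=6)
Day of year: 212; offset = 211
Weekday index = (5 + 211) mod 7 = 6 -> Sunday
Weekend days: Saturday, Sunday

Yes


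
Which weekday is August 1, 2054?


Target: August 1, 2054
Anchor: Jan 1, 2054. With p = 2054 - 1 = 2053: (p + p//4 - p//100 + p//400) mod 7 = (2053 + 513 - 20 + 5) mod 7 = 2551 mod 7 = 3 -> Thursday (Mon=0 ... Sun=6)
Days before August (Jan-Jul): 212 days
Weekday index = (3 + 212) mod 7 = 5

Saturday


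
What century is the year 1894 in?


Century = (year - 1) // 100 + 1
= (1894 - 1) // 100 + 1
= 1893 // 100 + 1
= 18 + 1

19th century


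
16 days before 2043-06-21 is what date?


Start: 2043-06-21, subtract 16 days
21 - 16 = 5 stays within June 2043

Result: 2043-06-05


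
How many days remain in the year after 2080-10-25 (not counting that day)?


Day of year: 299 of 366
Remaining = 366 - 299

67 days


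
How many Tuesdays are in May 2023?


May 2023 has 31 days
Anchor: Jan 1, 2023. With p = 2023 - 1 = 2022: (p + p//4 - p//100 + p//400) mod 7 = (2022 + 505 - 20 + 5) mod 7 = 2512 mod 7 = 6 -> Sunday (Mon=0 ... Sun=6)
Days before May (Jan-Apr): 120; May 1 index = (6 + 120) mod 7 = 0 -> Monday
First Tuesday is May 2
Tuesdays: 2, 9, 16, 23, 30

5 Tuesdays


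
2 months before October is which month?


October is month 10
10 - 2 = 8

August


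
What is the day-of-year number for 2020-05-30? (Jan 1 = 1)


Date: May 30, 2020
Days in months 1 through 4: 121
Plus 30 days in May

Day of year: 151


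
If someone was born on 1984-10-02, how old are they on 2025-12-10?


Birth: 1984-10-02
Reference: 2025-12-10
Year difference: 2025 - 1984 = 41

41 years old


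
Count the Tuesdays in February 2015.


February 2015 has 28 days
Anchor: Jan 1, 2015. With p = 2015 - 1 = 2014: (p + p//4 - p//100 + p//400) mod 7 = (2014 + 503 - 20 + 5) mod 7 = 2502 mod 7 = 3 -> Thursday (Mon=0 ... Sun=6)
Days before February (Jan): 31; February 1 index = (3 + 31) mod 7 = 6 -> Sunday
First Tuesday is February 3
Tuesdays: 3, 10, 17, 24

4 Tuesdays


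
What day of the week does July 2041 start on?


Target: July 1, 2041
Anchor: Jan 1, 2041. With p = 2041 - 1 = 2040: (p + p//4 - p//100 + p//400) mod 7 = (2040 + 510 - 20 + 5) mod 7 = 2535 mod 7 = 1 -> Tuesday (Mon=0 ... Sun=6)
Days before July (Jan-Jun): 181 days
Weekday index = (1 + 181) mod 7 = 0

Monday


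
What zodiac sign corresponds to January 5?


Date: January 5
Conventional tropical zodiac dates: Capricorn from December 22 onward; Aquarius starts January 20
January 5 falls within the Capricorn range

Capricorn


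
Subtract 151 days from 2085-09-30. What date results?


Start: 2085-09-30, subtract 151 days
Back 30 days from September 30 reaches August 31, 2085 -> 121 left
August 2085 has 31 days -> back to July 31, 2085 -> 90 left
July 2085 has 31 days -> back to June 30, 2085 -> 59 left
June 2085 has 30 days -> back to May 31, 2085 -> 29 left
May 2085: 31 - 29 = 2 -> lands on May 2

Result: 2085-05-02


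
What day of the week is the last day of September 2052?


September 2052 has 30 days
Anchor: Jan 1, 2052. With p = 2052 - 1 = 2051: (p + p//4 - p//100 + p//400) mod 7 = (2051 + 512 - 20 + 5) mod 7 = 2548 mod 7 = 0 -> Monday (Mon=0 ... Sun=6)
Days before September (Jan-Aug): 244; September 1 index = (0 + 244) mod 7 = 6 -> Sunday
Last day offset: 30 - 1 = 29 days
Weekday index = (6 + 29) mod 7 = 0

Monday, September 30


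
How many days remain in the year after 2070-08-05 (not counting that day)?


Day of year: 217 of 365
Remaining = 365 - 217

148 days


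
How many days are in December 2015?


December 2015

31 days


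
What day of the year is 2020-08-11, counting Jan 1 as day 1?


Date: August 11, 2020
Days in months 1 through 7: 213
Plus 11 days in August

Day of year: 224


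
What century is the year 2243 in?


Century = (year - 1) // 100 + 1
= (2243 - 1) // 100 + 1
= 2242 // 100 + 1
= 22 + 1

23rd century


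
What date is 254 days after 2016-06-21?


Start: 2016-06-21, add 254 days
June 2016 has 30 days: 30 - 21 = 9 days to June 30 -> 245 left
July 2016 has 31 days -> 214 left
August 2016 has 31 days -> 183 left
September 2016 has 30 days -> 153 left
October 2016 has 31 days -> 122 left
November 2016 has 30 days -> 92 left
December 2016 has 31 days -> 61 left
January 2017 has 31 days -> 30 left
February 2017 has 28 days -> 2 left
March 2017: 2 <= 31 -> lands on March 2

Result: 2017-03-02


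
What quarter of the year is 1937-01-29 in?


Month: January (month 1)
Q1: Jan-Mar, Q2: Apr-Jun, Q3: Jul-Sep, Q4: Oct-Dec

Q1


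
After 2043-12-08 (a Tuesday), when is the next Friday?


Current: Tuesday
Target: Friday
Days ahead: 3

Next Friday: 2043-12-11


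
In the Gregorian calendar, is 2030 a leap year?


Gregorian leap year rule: divisible by 4, but not by 100, unless also by 400.
2030 is not divisible by 4 -> not a leap year

No


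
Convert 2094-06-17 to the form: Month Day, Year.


ISO 2094-06-17 parses as year=2094, month=06, day=17
Month 6 -> June

June 17, 2094


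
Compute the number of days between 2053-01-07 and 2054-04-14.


From 2053-01-07 to 2054-04-14
2053-01-07: day of year = 7
2054-04-14: days before April = 31 + 28 + 31 = 90 (2054 is not a leap year); day of year = 90 + 14 = 104
Rest of 2053: 365 - 7 = 358
Total = 358 + 104 = 462

462 days


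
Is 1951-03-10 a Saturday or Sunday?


Anchor: Jan 1, 1951. With p = 1951 - 1 = 1950: (p + p//4 - p//100 + p//400) mod 7 = (1950 + 487 - 19 + 4) mod 7 = 2422 mod 7 = 0 -> Monday (Mon=0 ... Sun=6)
Day of year: 69; offset = 68
Weekday index = (0 + 68) mod 7 = 5 -> Saturday
Weekend days: Saturday, Sunday

Yes


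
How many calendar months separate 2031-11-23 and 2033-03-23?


From November 2031 to March 2033
2 years * 12 = 24 months, minus 8 months = 16

16 months


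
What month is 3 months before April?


April is month 4
4 - 3 = 1

January


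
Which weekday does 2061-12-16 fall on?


Date: December 16, 2061
Anchor: Jan 1, 2061. With p = 2061 - 1 = 2060: (p + p//4 - p//100 + p//400) mod 7 = (2060 + 515 - 20 + 5) mod 7 = 2560 mod 7 = 5 -> Saturday (Mon=0 ... Sun=6)
Days before December (Jan-Nov): 334; offset = 334 + 16 - 1 = 349
Weekday index = (5 + 349) mod 7 = 4

Day of the week: Friday


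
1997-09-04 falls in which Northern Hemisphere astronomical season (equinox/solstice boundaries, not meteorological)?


Date: September 4
Astronomical Summer (approx.; exact equinox/solstice day varies by year): June 21 to September 21
September 4 falls within the Summer window

Summer


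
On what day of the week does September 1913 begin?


Target: September 1, 1913
Anchor: Jan 1, 1913. With p = 1913 - 1 = 1912: (p + p//4 - p//100 + p//400) mod 7 = (1912 + 478 - 19 + 4) mod 7 = 2375 mod 7 = 2 -> Wednesday (Mon=0 ... Sun=6)
Days before September (Jan-Aug): 243 days
Weekday index = (2 + 243) mod 7 = 0

Monday


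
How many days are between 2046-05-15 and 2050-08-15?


From 2046-05-15 to 2050-08-15
2046-05-15: days before May = 31 + 28 + 31 + 30 = 120 (2046 is not a leap year); day of year = 120 + 15 = 135
2050-08-15: days before August = 31 + 28 + 31 + 30 + 31 + 30 + 31 = 212 (2050 is not a leap year); day of year = 212 + 15 = 227
Rest of 2046: 365 - 135 = 230
Full years 2047 (365), 2048 (366), 2049 (365): 1096
Total = 230 + 1096 + 227 = 1553

1553 days


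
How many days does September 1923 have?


September 1923

30 days


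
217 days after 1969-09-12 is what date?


Start: 1969-09-12, add 217 days
September 1969 has 30 days: 30 - 12 = 18 days to September 30 -> 199 left
October 1969 has 31 days -> 168 left
November 1969 has 30 days -> 138 left
December 1969 has 31 days -> 107 left
January 1970 has 31 days -> 76 left
February 1970 has 28 days -> 48 left
March 1970 has 31 days -> 17 left
April 1970: 17 <= 30 -> lands on April 17

Result: 1970-04-17


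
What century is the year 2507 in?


Century = (year - 1) // 100 + 1
= (2507 - 1) // 100 + 1
= 2506 // 100 + 1
= 25 + 1

26th century


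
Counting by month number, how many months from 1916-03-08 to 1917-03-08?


From March 1916 to March 1917
1 year * 12 = 12 months = 12

12 months


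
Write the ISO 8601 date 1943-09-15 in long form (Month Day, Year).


ISO 1943-09-15 parses as year=1943, month=09, day=15
Month 9 -> September

September 15, 1943


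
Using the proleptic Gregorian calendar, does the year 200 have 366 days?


Gregorian leap year rule: divisible by 4, but not by 100, unless also by 400.
200 is divisible by 100 but not 400 -> not a leap year

No


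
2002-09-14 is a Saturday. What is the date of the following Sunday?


Current: Saturday
Target: Sunday
Days ahead: 1

Next Sunday: 2002-09-15


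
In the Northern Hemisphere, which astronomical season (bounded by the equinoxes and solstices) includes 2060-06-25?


Date: June 25
Astronomical Summer (approx.; exact equinox/solstice day varies by year): June 21 to September 21
June 25 falls within the Summer window

Summer


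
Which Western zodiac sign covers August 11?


Date: August 11
Conventional tropical zodiac dates: Leo from July 23 onward; Virgo starts August 23
August 11 falls within the Leo range

Leo


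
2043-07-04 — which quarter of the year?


Month: July (month 7)
Q1: Jan-Mar, Q2: Apr-Jun, Q3: Jul-Sep, Q4: Oct-Dec

Q3


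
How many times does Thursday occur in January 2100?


January 2100 has 31 days
Anchor: Jan 1, 2100. With p = 2100 - 1 = 2099: (p + p//4 - p//100 + p//400) mod 7 = (2099 + 524 - 20 + 5) mod 7 = 2608 mod 7 = 4 -> Friday (Mon=0 ... Sun=6)
January 1 is the anchor itself -> Friday
First Thursday is January 7
Thursdays: 7, 14, 21, 28

4 Thursdays


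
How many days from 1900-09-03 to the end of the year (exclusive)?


Day of year: 246 of 365
Remaining = 365 - 246

119 days


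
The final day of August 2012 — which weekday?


August 2012 has 31 days
Anchor: Jan 1, 2012. With p = 2012 - 1 = 2011: (p + p//4 - p//100 + p//400) mod 7 = (2011 + 502 - 20 + 5) mod 7 = 2498 mod 7 = 6 -> Sunday (Mon=0 ... Sun=6)
Days before August (Jan-Jul): 213; August 1 index = (6 + 213) mod 7 = 2 -> Wednesday
Last day offset: 31 - 1 = 30 days
Weekday index = (2 + 30) mod 7 = 4

Friday, August 31


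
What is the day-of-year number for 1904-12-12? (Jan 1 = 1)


Date: December 12, 1904
Days in months 1 through 11: 335
Plus 12 days in December

Day of year: 347


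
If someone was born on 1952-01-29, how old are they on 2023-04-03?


Birth: 1952-01-29
Reference: 2023-04-03
Year difference: 2023 - 1952 = 71

71 years old


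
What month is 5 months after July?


July is month 7
7 + 5 = 12

December


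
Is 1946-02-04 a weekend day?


Anchor: Jan 1, 1946. With p = 1946 - 1 = 1945: (p + p//4 - p//100 + p//400) mod 7 = (1945 + 486 - 19 + 4) mod 7 = 2416 mod 7 = 1 -> Tuesday (Mon=0 ... Sun=6)
Day of year: 35; offset = 34
Weekday index = (1 + 34) mod 7 = 0 -> Monday
Weekend days: Saturday, Sunday

No


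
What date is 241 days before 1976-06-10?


Start: 1976-06-10, subtract 241 days
Back 10 days from June 10 reaches May 31, 1976 -> 231 left
May 1976 has 31 days -> back to April 30, 1976 -> 200 left
April 1976 has 30 days -> back to March 31, 1976 -> 170 left
March 1976 has 31 days -> back to February 29, 1976 -> 139 left
February 1976 has 29 days -> back to January 31, 1976 -> 110 left
January 1976 has 31 days -> back to December 31, 1975 -> 79 left
December 1975 has 31 days -> back to November 30, 1975 -> 48 left
November 1975 has 30 days -> back to October 31, 1975 -> 18 left
October 1975: 31 - 18 = 13 -> lands on October 13

Result: 1975-10-13


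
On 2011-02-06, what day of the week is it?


Date: February 6, 2011
Anchor: Jan 1, 2011. With p = 2011 - 1 = 2010: (p + p//4 - p//100 + p//400) mod 7 = (2010 + 502 - 20 + 5) mod 7 = 2497 mod 7 = 5 -> Saturday (Mon=0 ... Sun=6)
Days before February (Jan): 31; offset = 31 + 6 - 1 = 36
Weekday index = (5 + 36) mod 7 = 6

Day of the week: Sunday


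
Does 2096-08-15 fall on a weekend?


Anchor: Jan 1, 2096. With p = 2096 - 1 = 2095: (p + p//4 - p//100 + p//400) mod 7 = (2095 + 523 - 20 + 5) mod 7 = 2603 mod 7 = 6 -> Sunday (Mon=0 ... Sun=6)
Day of year: 228; offset = 227
Weekday index = (6 + 227) mod 7 = 2 -> Wednesday
Weekend days: Saturday, Sunday

No


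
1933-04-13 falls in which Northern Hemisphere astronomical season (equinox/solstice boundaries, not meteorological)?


Date: April 13
Astronomical Spring (approx.; exact equinox/solstice day varies by year): March 20 to June 20
April 13 falls within the Spring window

Spring


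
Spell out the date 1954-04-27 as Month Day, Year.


ISO 1954-04-27 parses as year=1954, month=04, day=27
Month 4 -> April

April 27, 1954


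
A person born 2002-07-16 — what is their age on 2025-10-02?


Birth: 2002-07-16
Reference: 2025-10-02
Year difference: 2025 - 2002 = 23

23 years old


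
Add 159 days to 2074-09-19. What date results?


Start: 2074-09-19, add 159 days
September 2074 has 30 days: 30 - 19 = 11 days to September 30 -> 148 left
October 2074 has 31 days -> 117 left
November 2074 has 30 days -> 87 left
December 2074 has 31 days -> 56 left
January 2075 has 31 days -> 25 left
February 2075: 25 <= 28 -> lands on February 25

Result: 2075-02-25


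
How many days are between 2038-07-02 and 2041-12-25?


From 2038-07-02 to 2041-12-25
2038-07-02: days before July = 31 + 28 + 31 + 30 + 31 + 30 = 181 (2038 is not a leap year); day of year = 181 + 2 = 183
2041-12-25: days before December = 31 + 28 + 31 + 30 + 31 + 30 + 31 + 31 + 30 + 31 + 30 = 334 (2041 is not a leap year); day of year = 334 + 25 = 359
Rest of 2038: 365 - 183 = 182
Full years 2039 (365), 2040 (366): 731
Total = 182 + 731 + 359 = 1272

1272 days


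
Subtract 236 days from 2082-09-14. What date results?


Start: 2082-09-14, subtract 236 days
Back 14 days from September 14 reaches August 31, 2082 -> 222 left
August 2082 has 31 days -> back to July 31, 2082 -> 191 left
July 2082 has 31 days -> back to June 30, 2082 -> 160 left
June 2082 has 30 days -> back to May 31, 2082 -> 130 left
May 2082 has 31 days -> back to April 30, 2082 -> 99 left
April 2082 has 30 days -> back to March 31, 2082 -> 69 left
March 2082 has 31 days -> back to February 28, 2082 -> 38 left
February 2082 has 28 days -> back to January 31, 2082 -> 10 left
January 2082: 31 - 10 = 21 -> lands on January 21

Result: 2082-01-21


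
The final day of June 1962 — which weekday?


June 1962 has 30 days
Anchor: Jan 1, 1962. With p = 1962 - 1 = 1961: (p + p//4 - p//100 + p//400) mod 7 = (1961 + 490 - 19 + 4) mod 7 = 2436 mod 7 = 0 -> Monday (Mon=0 ... Sun=6)
Days before June (Jan-May): 151; June 1 index = (0 + 151) mod 7 = 4 -> Friday
Last day offset: 30 - 1 = 29 days
Weekday index = (4 + 29) mod 7 = 5

Saturday, June 30


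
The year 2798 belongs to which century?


Century = (year - 1) // 100 + 1
= (2798 - 1) // 100 + 1
= 2797 // 100 + 1
= 27 + 1

28th century


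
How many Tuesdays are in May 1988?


May 1988 has 31 days
Anchor: Jan 1, 1988. With p = 1988 - 1 = 1987: (p + p//4 - p//100 + p//400) mod 7 = (1987 + 496 - 19 + 4) mod 7 = 2468 mod 7 = 4 -> Friday (Mon=0 ... Sun=6)
Days before May (Jan-Apr): 121; May 1 index = (4 + 121) mod 7 = 6 -> Sunday
First Tuesday is May 3
Tuesdays: 3, 10, 17, 24, 31

5 Tuesdays


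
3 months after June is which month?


June is month 6
6 + 3 = 9

September


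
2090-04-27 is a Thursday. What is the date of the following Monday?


Current: Thursday
Target: Monday
Days ahead: 4

Next Monday: 2090-05-01


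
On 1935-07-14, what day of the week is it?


Date: July 14, 1935
Anchor: Jan 1, 1935. With p = 1935 - 1 = 1934: (p + p//4 - p//100 + p//400) mod 7 = (1934 + 483 - 19 + 4) mod 7 = 2402 mod 7 = 1 -> Tuesday (Mon=0 ... Sun=6)
Days before July (Jan-Jun): 181; offset = 181 + 14 - 1 = 194
Weekday index = (1 + 194) mod 7 = 6

Day of the week: Sunday


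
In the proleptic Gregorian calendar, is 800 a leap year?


Gregorian leap year rule: divisible by 4, but not by 100, unless also by 400.
800 is divisible by 400 -> leap year

Yes


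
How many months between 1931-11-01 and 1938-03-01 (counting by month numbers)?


From November 1931 to March 1938
7 years * 12 = 84 months, minus 8 months = 76

76 months


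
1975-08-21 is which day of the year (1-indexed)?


Date: August 21, 1975
Days in months 1 through 7: 212
Plus 21 days in August

Day of year: 233


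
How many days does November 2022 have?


November 2022

30 days


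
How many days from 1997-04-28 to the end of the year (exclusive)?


Day of year: 118 of 365
Remaining = 365 - 118

247 days


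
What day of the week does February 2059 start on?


Target: February 1, 2059
Anchor: Jan 1, 2059. With p = 2059 - 1 = 2058: (p + p//4 - p//100 + p//400) mod 7 = (2058 + 514 - 20 + 5) mod 7 = 2557 mod 7 = 2 -> Wednesday (Mon=0 ... Sun=6)
Days before February (Jan): 31 days
Weekday index = (2 + 31) mod 7 = 5

Saturday


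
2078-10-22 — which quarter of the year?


Month: October (month 10)
Q1: Jan-Mar, Q2: Apr-Jun, Q3: Jul-Sep, Q4: Oct-Dec

Q4


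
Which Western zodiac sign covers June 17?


Date: June 17
Conventional tropical zodiac dates: Gemini from May 21 onward; Cancer starts June 21
June 17 falls within the Gemini range

Gemini


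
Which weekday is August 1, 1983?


Target: August 1, 1983
Anchor: Jan 1, 1983. With p = 1983 - 1 = 1982: (p + p//4 - p//100 + p//400) mod 7 = (1982 + 495 - 19 + 4) mod 7 = 2462 mod 7 = 5 -> Saturday (Mon=0 ... Sun=6)
Days before August (Jan-Jul): 212 days
Weekday index = (5 + 212) mod 7 = 0

Monday


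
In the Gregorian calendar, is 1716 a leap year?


Gregorian leap year rule: divisible by 4, but not by 100, unless also by 400.
1716 is divisible by 4 but not 100 -> leap year

Yes


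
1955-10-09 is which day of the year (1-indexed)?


Date: October 9, 1955
Days in months 1 through 9: 273
Plus 9 days in October

Day of year: 282


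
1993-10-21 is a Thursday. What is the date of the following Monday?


Current: Thursday
Target: Monday
Days ahead: 4

Next Monday: 1993-10-25


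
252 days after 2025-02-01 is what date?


Start: 2025-02-01, add 252 days
February 2025 has 28 days: 28 - 1 = 27 days to February 28 -> 225 left
March 2025 has 31 days -> 194 left
April 2025 has 30 days -> 164 left
May 2025 has 31 days -> 133 left
June 2025 has 30 days -> 103 left
July 2025 has 31 days -> 72 left
August 2025 has 31 days -> 41 left
September 2025 has 30 days -> 11 left
October 2025: 11 <= 31 -> lands on October 11

Result: 2025-10-11


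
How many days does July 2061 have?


July 2061

31 days


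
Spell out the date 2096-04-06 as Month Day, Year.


ISO 2096-04-06 parses as year=2096, month=04, day=06
Month 4 -> April

April 6, 2096


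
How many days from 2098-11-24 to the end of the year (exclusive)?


Day of year: 328 of 365
Remaining = 365 - 328

37 days


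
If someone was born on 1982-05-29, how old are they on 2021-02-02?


Birth: 1982-05-29
Reference: 2021-02-02
Year difference: 2021 - 1982 = 39
Birthday not yet reached in 2021, subtract 1

38 years old


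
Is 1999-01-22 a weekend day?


Anchor: Jan 1, 1999. With p = 1999 - 1 = 1998: (p + p//4 - p//100 + p//400) mod 7 = (1998 + 499 - 19 + 4) mod 7 = 2482 mod 7 = 4 -> Friday (Mon=0 ... Sun=6)
Day of year: 22; offset = 21
Weekday index = (4 + 21) mod 7 = 4 -> Friday
Weekend days: Saturday, Sunday

No


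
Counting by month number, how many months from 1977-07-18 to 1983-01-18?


From July 1977 to January 1983
6 years * 12 = 72 months, minus 6 months = 66

66 months


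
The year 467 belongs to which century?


Century = (year - 1) // 100 + 1
= (467 - 1) // 100 + 1
= 466 // 100 + 1
= 4 + 1

5th century


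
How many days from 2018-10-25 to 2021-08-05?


From 2018-10-25 to 2021-08-05
2018-10-25: days before October = 31 + 28 + 31 + 30 + 31 + 30 + 31 + 31 + 30 = 273 (2018 is not a leap year); day of year = 273 + 25 = 298
2021-08-05: days before August = 31 + 28 + 31 + 30 + 31 + 30 + 31 = 212 (2021 is not a leap year); day of year = 212 + 5 = 217
Rest of 2018: 365 - 298 = 67
Full years 2019 (365), 2020 (366): 731
Total = 67 + 731 + 217 = 1015

1015 days


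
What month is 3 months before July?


July is month 7
7 - 3 = 4

April


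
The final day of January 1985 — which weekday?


January 1985 has 31 days
Anchor: Jan 1, 1985. With p = 1985 - 1 = 1984: (p + p//4 - p//100 + p//400) mod 7 = (1984 + 496 - 19 + 4) mod 7 = 2465 mod 7 = 1 -> Tuesday (Mon=0 ... Sun=6)
January 1 is the anchor itself -> Tuesday
Last day offset: 31 - 1 = 30 days
Weekday index = (1 + 30) mod 7 = 3

Thursday, January 31


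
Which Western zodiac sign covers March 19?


Date: March 19
Conventional tropical zodiac dates: Pisces from February 19 onward; Aries starts March 21
March 19 falls within the Pisces range

Pisces


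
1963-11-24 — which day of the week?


Date: November 24, 1963
Anchor: Jan 1, 1963. With p = 1963 - 1 = 1962: (p + p//4 - p//100 + p//400) mod 7 = (1962 + 490 - 19 + 4) mod 7 = 2437 mod 7 = 1 -> Tuesday (Mon=0 ... Sun=6)
Days before November (Jan-Oct): 304; offset = 304 + 24 - 1 = 327
Weekday index = (1 + 327) mod 7 = 6

Day of the week: Sunday


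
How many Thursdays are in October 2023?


October 2023 has 31 days
Anchor: Jan 1, 2023. With p = 2023 - 1 = 2022: (p + p//4 - p//100 + p//400) mod 7 = (2022 + 505 - 20 + 5) mod 7 = 2512 mod 7 = 6 -> Sunday (Mon=0 ... Sun=6)
Days before October (Jan-Sep): 273; October 1 index = (6 + 273) mod 7 = 6 -> Sunday
First Thursday is October 5
Thursdays: 5, 12, 19, 26

4 Thursdays


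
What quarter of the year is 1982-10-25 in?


Month: October (month 10)
Q1: Jan-Mar, Q2: Apr-Jun, Q3: Jul-Sep, Q4: Oct-Dec

Q4


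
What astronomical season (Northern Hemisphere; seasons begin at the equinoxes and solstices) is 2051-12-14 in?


Date: December 14
Astronomical Autumn (approx.; exact equinox/solstice day varies by year): September 22 to December 20
December 14 falls within the Autumn window

Autumn


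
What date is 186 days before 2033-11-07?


Start: 2033-11-07, subtract 186 days
Back 7 days from November 7 reaches October 31, 2033 -> 179 left
October 2033 has 31 days -> back to September 30, 2033 -> 148 left
September 2033 has 30 days -> back to August 31, 2033 -> 118 left
August 2033 has 31 days -> back to July 31, 2033 -> 87 left
July 2033 has 31 days -> back to June 30, 2033 -> 56 left
June 2033 has 30 days -> back to May 31, 2033 -> 26 left
May 2033: 31 - 26 = 5 -> lands on May 5

Result: 2033-05-05


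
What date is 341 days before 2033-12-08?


Start: 2033-12-08, subtract 341 days
Back 8 days from December 8 reaches November 30, 2033 -> 333 left
November 2033 has 30 days -> back to October 31, 2033 -> 303 left
October 2033 has 31 days -> back to September 30, 2033 -> 272 left
September 2033 has 30 days -> back to August 31, 2033 -> 242 left
August 2033 has 31 days -> back to July 31, 2033 -> 211 left
July 2033 has 31 days -> back to June 30, 2033 -> 180 left
June 2033 has 30 days -> back to May 31, 2033 -> 150 left
May 2033 has 31 days -> back to April 30, 2033 -> 119 left
April 2033 has 30 days -> back to March 31, 2033 -> 89 left
March 2033 has 31 days -> back to February 28, 2033 -> 58 left
February 2033 has 28 days -> back to January 31, 2033 -> 30 left
January 2033: 31 - 30 = 1 -> lands on January 1

Result: 2033-01-01


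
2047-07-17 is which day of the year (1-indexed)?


Date: July 17, 2047
Days in months 1 through 6: 181
Plus 17 days in July

Day of year: 198


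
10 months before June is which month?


June is month 6
6 - 10 = -4; wrap: -4 + 12 = 8

August


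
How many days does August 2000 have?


August 2000

31 days


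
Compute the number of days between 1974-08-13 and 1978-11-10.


From 1974-08-13 to 1978-11-10
1974-08-13: days before August = 31 + 28 + 31 + 30 + 31 + 30 + 31 = 212 (1974 is not a leap year); day of year = 212 + 13 = 225
1978-11-10: days before November = 31 + 28 + 31 + 30 + 31 + 30 + 31 + 31 + 30 + 31 = 304 (1978 is not a leap year); day of year = 304 + 10 = 314
Rest of 1974: 365 - 225 = 140
Full years 1975 (365), 1976 (366), 1977 (365): 1096
Total = 140 + 1096 + 314 = 1550

1550 days


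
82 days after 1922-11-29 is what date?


Start: 1922-11-29, add 82 days
November 1922 has 30 days: 30 - 29 = 1 day to November 30 -> 81 left
December 1922 has 31 days -> 50 left
January 1923 has 31 days -> 19 left
February 1923: 19 <= 28 -> lands on February 19

Result: 1923-02-19


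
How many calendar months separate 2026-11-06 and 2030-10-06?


From November 2026 to October 2030
4 years * 12 = 48 months, minus 1 month = 47

47 months


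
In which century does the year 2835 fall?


Century = (year - 1) // 100 + 1
= (2835 - 1) // 100 + 1
= 2834 // 100 + 1
= 28 + 1

29th century


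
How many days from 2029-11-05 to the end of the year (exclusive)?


Day of year: 309 of 365
Remaining = 365 - 309

56 days


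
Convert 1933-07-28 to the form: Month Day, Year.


ISO 1933-07-28 parses as year=1933, month=07, day=28
Month 7 -> July

July 28, 1933
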